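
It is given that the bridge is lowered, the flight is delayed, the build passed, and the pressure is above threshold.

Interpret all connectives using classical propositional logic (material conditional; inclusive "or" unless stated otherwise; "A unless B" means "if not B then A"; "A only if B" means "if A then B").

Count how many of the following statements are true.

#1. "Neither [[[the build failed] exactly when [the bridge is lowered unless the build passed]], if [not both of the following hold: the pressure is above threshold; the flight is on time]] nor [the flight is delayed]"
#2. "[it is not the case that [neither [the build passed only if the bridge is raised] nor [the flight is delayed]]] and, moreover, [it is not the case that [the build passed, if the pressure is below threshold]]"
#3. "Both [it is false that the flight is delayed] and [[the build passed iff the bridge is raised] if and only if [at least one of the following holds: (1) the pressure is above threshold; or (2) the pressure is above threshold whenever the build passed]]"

Let S = "the pressure is above threshold" (True), Q = "the flight is delayed" (True), R = "the build passed" (True), P = "the bridge is raised" (False).

#1: This is ((S nand not Q) -> (not R iff (not P or R))) nor Q.

not Q = not True = False
S nand not Q = True nand False = True
not R = not True = False
not P = not False = True
not P or R = True or True = True
not R iff (not P or R) = False iff True = False
(S nand not Q) -> (not R iff (not P or R)) = True -> False = False
((S nand not Q) -> (not R iff (not P or R))) nor Q = False nor True = False
Hence #1 is false.

#2: Formalization: not ((R -> P) nor Q) and not (not S -> R)

R -> P = True -> False = False
(R -> P) nor Q = False nor True = False
not ((R -> P) nor Q) = not False = True
not S = not True = False
not S -> R = False -> True = True
not (not S -> R) = not True = False
not ((R -> P) nor Q) and not (not S -> R) = True and False = False
Thus #2 is false.

#3: Parsed as not Q and ((R iff P) iff (S or (R -> S)))

not Q = not True = False
R iff P = True iff False = False
R -> S = True -> True = True
S or (R -> S) = True or True = True
(R iff P) iff (S or (R -> S)) = False iff True = False
not Q and ((R iff P) iff (S or (R -> S))) = False and False = False
Thus #3 is false.

0 of the 3 statements are true (none).

0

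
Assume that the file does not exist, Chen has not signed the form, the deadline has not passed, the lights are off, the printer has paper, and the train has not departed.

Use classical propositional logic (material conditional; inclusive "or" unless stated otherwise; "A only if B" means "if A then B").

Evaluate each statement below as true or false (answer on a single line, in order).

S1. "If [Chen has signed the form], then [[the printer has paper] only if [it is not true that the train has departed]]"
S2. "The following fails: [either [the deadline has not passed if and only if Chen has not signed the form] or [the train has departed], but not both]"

S1 true; S2 false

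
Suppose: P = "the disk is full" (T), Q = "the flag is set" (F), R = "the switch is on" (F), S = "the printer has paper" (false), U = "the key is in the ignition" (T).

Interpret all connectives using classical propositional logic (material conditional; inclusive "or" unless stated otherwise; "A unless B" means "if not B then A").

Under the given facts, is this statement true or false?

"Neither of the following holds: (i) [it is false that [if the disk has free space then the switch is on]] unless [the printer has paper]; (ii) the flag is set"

In symbols: (not (not P -> R) or S) nor Q

not P = not True = False
not P -> R = False -> False = True
not (not P -> R) = not True = False
not (not P -> R) or S = False or False = False
(not (not P -> R) or S) nor Q = False nor False = True

True.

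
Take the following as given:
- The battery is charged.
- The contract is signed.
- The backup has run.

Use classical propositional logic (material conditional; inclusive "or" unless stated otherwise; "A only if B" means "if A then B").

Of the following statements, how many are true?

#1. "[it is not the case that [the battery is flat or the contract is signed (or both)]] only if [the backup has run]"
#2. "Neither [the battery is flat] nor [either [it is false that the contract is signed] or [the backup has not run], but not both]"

Let P = "the battery is charged" (T), Q = "the contract is signed" (T), R = "the backup has run" (T).

#1: Parsed as ~(~P | Q) -> R

~P = ~T = F
~P | Q = F | T = T
~(~P | Q) = ~T = F
~(~P | Q) -> R = F -> T = T
So #1 is true.

#2: This is ~P nor (~Q xor ~R).

~P = ~T = F
~Q = ~T = F
~R = ~T = F
~Q xor ~R = F xor F = F
~P nor (~Q xor ~R) = F nor F = T
Hence #2 is true.

True statements: 2 (#1, #2).

2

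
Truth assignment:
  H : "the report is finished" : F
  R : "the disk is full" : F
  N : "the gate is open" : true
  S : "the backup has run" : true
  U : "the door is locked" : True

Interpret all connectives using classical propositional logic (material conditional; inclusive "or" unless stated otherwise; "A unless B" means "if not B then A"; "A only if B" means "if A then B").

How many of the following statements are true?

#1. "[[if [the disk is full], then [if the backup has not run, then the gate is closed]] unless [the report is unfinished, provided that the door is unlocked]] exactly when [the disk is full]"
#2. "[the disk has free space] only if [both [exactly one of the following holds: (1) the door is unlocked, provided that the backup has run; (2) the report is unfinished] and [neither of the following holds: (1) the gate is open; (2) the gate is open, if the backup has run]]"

0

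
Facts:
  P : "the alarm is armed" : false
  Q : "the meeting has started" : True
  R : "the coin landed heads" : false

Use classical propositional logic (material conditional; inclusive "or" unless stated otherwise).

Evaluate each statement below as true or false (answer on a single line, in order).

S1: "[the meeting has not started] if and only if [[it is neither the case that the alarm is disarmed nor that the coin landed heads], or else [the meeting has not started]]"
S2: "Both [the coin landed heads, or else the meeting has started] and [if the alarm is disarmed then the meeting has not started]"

S1 True; S2 False

S1: Formalization: not Q iff ((not P nor R) or not Q)

not Q = not True = False
not P = not False = True
not P nor R = True nor False = False
not Q = not True = False
(not P nor R) or not Q = False or False = False
not Q iff ((not P nor R) or not Q) = False iff False = True
Thus S1 is true.

S2: Formalization: (R or Q) and (not P -> not Q)

R or Q = False or True = True
not P = not False = True
not Q = not True = False
not P -> not Q = True -> False = False
(R or Q) and (not P -> not Q) = True and False = False
Hence S2 is false.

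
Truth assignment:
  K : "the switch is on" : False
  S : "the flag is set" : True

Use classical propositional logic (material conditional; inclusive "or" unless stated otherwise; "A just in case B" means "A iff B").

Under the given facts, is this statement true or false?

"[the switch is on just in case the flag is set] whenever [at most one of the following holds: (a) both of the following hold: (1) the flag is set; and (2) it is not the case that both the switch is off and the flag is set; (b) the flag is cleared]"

False.

Values: S=T, K=F.
This is ((S ∧ (¬K ↑ S)) ↑ ¬S) → (K ↔ S).

¬K = ¬F = T
¬K ↑ S = T ↑ T = F
S ∧ (¬K ↑ S) = T ∧ F = F
¬S = ¬T = F
(S ∧ (¬K ↑ S)) ↑ ¬S = F ↑ F = T
K ↔ S = F ↔ T = F
((S ∧ (¬K ↑ S)) ↑ ¬S) → (K ↔ S) = T → F = F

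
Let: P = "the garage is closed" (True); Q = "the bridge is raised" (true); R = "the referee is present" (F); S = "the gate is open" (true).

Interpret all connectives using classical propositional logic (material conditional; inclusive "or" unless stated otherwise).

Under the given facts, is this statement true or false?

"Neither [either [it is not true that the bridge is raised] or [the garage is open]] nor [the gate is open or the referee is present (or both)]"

In symbols: (not Q or not P) nor (S or R)

not Q = not True = False
not P = not True = False
not Q or not P = False or False = False
S or R = True or False = True
(not Q or not P) nor (S or R) = False nor True = False

False.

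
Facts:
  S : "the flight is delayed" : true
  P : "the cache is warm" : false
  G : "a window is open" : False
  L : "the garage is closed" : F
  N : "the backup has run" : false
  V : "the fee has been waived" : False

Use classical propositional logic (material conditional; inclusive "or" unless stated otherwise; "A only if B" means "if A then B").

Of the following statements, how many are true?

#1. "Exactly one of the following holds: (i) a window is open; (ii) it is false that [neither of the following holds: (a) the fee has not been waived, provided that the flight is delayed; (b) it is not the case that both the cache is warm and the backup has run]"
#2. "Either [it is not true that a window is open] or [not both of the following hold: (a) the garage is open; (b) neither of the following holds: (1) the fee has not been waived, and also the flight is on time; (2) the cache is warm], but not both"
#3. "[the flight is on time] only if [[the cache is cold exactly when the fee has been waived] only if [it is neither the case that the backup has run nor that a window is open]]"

3

#1: This is G xor not ((S -> not V) nor (P nand N)).

not V = not False = True
S -> not V = True -> True = True
P nand N = False nand False = True
(S -> not V) nor (P nand N) = True nor True = False
not ((S -> not V) nor (P nand N)) = not False = True
G xor not ((S -> not V) nor (P nand N)) = False xor True = True
So #1 is true.

#2: In symbols: not G xor (not L nand ((not V and not S) nor P))

not G = not False = True
not L = not False = True
not V = not False = True
not S = not True = False
not V and not S = True and False = False
(not V and not S) nor P = False nor False = True
not L nand ((not V and not S) nor P) = True nand True = False
not G xor (not L nand ((not V and not S) nor P)) = True xor False = True
Hence #2 is true.

#3: In symbols: not S -> ((not P iff V) -> (N nor G))

not S = not True = False
not P = not False = True
not P iff V = True iff False = False
N nor G = False nor False = True
(not P iff V) -> (N nor G) = False -> True = True
not S -> ((not P iff V) -> (N nor G)) = False -> True = True
Thus #3 is true.

Count: 3.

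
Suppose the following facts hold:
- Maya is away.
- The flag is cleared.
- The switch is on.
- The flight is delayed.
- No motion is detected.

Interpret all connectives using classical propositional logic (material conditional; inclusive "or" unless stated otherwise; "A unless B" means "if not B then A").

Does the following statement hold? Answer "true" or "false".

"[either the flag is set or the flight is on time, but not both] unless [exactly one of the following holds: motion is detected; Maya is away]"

Let Q = "the flag is set" (F), S = "the flight is delayed" (T), U = "motion is detected" (F), P = "Maya is at home" (F).
Formalization: (Q xor ~S) | (U xor ~P)

~S = ~T = F
Q xor ~S = F xor F = F
~P = ~F = T
U xor ~P = F xor T = T
(Q xor ~S) | (U xor ~P) = F | T = T

True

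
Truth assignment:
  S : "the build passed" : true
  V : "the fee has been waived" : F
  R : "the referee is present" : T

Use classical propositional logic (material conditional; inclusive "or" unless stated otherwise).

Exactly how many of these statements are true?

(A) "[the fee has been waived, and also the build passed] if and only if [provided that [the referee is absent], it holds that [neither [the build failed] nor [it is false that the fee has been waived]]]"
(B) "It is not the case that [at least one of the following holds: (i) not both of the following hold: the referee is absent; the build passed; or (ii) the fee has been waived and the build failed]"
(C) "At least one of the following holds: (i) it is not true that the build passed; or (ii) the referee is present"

(A): Formalization: (V & S) <-> (~R -> (~S nor ~V))

V & S = F & T = F
~R = ~T = F
~S = ~T = F
~V = ~F = T
~S nor ~V = F nor T = F
~R -> (~S nor ~V) = F -> F = T
(V & S) <-> (~R -> (~S nor ~V)) = F <-> T = F
Hence (A) is false.

(B): Formalization: ~((~R nand S) | (V & ~S))

~R = ~T = F
~R nand S = F nand T = T
~S = ~T = F
V & ~S = F & F = F
(~R nand S) | (V & ~S) = T | F = T
~((~R nand S) | (V & ~S)) = ~T = F
Thus (B) is false.

(C): This is ~S | R.

~S = ~T = F
~S | R = F | T = T
Thus (C) is true.

1 of the 3 statements is true.

1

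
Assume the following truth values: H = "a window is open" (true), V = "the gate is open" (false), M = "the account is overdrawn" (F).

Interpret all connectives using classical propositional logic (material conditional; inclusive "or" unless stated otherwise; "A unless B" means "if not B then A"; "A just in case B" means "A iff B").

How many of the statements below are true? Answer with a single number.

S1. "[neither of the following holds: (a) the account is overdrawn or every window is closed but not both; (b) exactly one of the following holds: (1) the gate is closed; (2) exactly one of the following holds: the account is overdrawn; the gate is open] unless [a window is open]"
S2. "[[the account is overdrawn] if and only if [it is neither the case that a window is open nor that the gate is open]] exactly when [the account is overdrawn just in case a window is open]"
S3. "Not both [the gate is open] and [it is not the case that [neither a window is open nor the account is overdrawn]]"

S1: This is ((M xor ~H) nor (~V xor (M xor V))) | H.

~H = ~T = F
M xor ~H = F xor F = F
~V = ~F = T
M xor V = F xor F = F
~V xor (M xor V) = T xor F = T
(M xor ~H) nor (~V xor (M xor V)) = F nor T = F
((M xor ~H) nor (~V xor (M xor V))) | H = F | T = T
Thus S1 is true.

S2: This is (M <-> (H nor V)) <-> (M <-> H).

H nor V = T nor F = F
M <-> (H nor V) = F <-> F = T
M <-> H = F <-> T = F
(M <-> (H nor V)) <-> (M <-> H) = T <-> F = F
Hence S2 is false.

S3: Parsed as V nand ~(H nor M)

H nor M = T nor F = F
~(H nor M) = ~F = T
V nand ~(H nor M) = F nand T = T
Hence S3 is true.

Count: 2.

2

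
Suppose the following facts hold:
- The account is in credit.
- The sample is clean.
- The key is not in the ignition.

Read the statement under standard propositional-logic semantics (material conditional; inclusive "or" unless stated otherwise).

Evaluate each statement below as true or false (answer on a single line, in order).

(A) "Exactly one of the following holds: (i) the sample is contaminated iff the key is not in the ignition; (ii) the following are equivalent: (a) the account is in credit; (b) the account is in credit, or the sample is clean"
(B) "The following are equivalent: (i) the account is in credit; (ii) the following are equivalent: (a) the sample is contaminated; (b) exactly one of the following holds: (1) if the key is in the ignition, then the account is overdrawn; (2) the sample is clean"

(A) true, (B) true

Let Q = "the sample is contaminated" (False), R = "the key is in the ignition" (False), P = "the account is overdrawn" (False).

(A): Parsed as (Q iff not R) xor (not P iff (not P or not Q))

not R = not False = True
Q iff not R = False iff True = False
not P = not False = True
not P = not False = True
not Q = not False = True
not P or not Q = True or True = True
not P iff (not P or not Q) = True iff True = True
(Q iff not R) xor (not P iff (not P or not Q)) = False xor True = True
Hence (A) is true.

(B): This is not P iff (Q iff ((R -> P) xor not Q)).

not P = not False = True
R -> P = False -> False = True
not Q = not False = True
(R -> P) xor not Q = True xor True = False
Q iff ((R -> P) xor not Q) = False iff False = True
not P iff (Q iff ((R -> P) xor not Q)) = True iff True = True
Hence (B) is true.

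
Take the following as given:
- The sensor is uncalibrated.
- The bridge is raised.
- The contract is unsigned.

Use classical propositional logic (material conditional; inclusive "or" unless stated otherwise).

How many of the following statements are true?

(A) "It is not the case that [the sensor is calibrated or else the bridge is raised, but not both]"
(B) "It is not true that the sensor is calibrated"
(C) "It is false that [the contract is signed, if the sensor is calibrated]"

Let G = "the sensor is calibrated" (F), N = "the bridge is raised" (T), Q = "the contract is signed" (F).

(A): In symbols: ~(G xor N)

G xor N = F xor T = T
~(G xor N) = ~T = F
Hence (A) is false.

(B): This is ~G.

~G = ~F = T
Thus (B) is true.

(C): This is ~(G -> Q).

G -> Q = F -> F = T
~(G -> Q) = ~T = F
So (C) is false.

Count: 1.

1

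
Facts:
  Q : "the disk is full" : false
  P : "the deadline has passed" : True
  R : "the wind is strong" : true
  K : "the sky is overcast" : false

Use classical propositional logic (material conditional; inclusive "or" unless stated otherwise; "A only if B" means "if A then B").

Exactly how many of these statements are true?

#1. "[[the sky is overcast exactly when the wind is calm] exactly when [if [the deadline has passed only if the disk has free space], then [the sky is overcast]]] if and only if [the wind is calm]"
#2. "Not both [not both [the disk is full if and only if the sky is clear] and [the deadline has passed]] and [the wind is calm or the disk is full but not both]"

#1: In symbols: ((K ↔ ¬R) ↔ ((P → ¬Q) → K)) ↔ ¬R

¬R = ¬T = F
K ↔ ¬R = F ↔ F = T
¬Q = ¬F = T
P → ¬Q = T → T = T
(P → ¬Q) → K = T → F = F
(K ↔ ¬R) ↔ ((P → ¬Q) → K) = T ↔ F = F
¬R = ¬T = F
((K ↔ ¬R) ↔ ((P → ¬Q) → K)) ↔ ¬R = F ↔ F = T
So #1 is true.

#2: Formalization: ((Q ↔ ¬K) ↑ P) ↑ (¬R ⊕ Q)

¬K = ¬F = T
Q ↔ ¬K = F ↔ T = F
(Q ↔ ¬K) ↑ P = F ↑ T = T
¬R = ¬T = F
¬R ⊕ Q = F ⊕ F = F
((Q ↔ ¬K) ↑ P) ↑ (¬R ⊕ Q) = T ↑ F = T
Hence #2 is true.

2 of the 2 statements are true.

2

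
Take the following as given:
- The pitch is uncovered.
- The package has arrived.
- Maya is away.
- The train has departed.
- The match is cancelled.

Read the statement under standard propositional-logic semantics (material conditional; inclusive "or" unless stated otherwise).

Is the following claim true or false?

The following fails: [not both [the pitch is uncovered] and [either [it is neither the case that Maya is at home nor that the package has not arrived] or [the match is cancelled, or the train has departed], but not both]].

Let K = "the pitch is covered" (False), G = "Maya is at home" (False), P = "the package has arrived" (True), S = "the match is cancelled" (True), V = "the train has departed" (True).
This is not (not K nand ((G nor not P) xor (S or V))).

not K = not False = True
not P = not True = False
G nor not P = False nor False = True
S or V = True or True = True
(G nor not P) xor (S or V) = True xor True = False
not K nand ((G nor not P) xor (S or V)) = True nand False = True
not (not K nand ((G nor not P) xor (S or V))) = not True = False

False.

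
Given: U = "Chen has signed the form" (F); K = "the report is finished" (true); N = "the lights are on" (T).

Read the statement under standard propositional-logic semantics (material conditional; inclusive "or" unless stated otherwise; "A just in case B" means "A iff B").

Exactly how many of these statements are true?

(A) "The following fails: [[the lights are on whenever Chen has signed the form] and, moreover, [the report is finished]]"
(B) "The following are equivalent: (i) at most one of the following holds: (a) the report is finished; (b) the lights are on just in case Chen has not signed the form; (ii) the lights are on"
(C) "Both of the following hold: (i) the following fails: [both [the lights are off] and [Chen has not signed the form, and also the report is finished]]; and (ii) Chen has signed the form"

0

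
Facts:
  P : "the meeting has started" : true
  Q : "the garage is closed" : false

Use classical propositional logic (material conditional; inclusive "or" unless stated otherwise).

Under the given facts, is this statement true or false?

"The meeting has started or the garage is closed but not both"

Parsed as P xor Q

P xor Q = True xor False = True

true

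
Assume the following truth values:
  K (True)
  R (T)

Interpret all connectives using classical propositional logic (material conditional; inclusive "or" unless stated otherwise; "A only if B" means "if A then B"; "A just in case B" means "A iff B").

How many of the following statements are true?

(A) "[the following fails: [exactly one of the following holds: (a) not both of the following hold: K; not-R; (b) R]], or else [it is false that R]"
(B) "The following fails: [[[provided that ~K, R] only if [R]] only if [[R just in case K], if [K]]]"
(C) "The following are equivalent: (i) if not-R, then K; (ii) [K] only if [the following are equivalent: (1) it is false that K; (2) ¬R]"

2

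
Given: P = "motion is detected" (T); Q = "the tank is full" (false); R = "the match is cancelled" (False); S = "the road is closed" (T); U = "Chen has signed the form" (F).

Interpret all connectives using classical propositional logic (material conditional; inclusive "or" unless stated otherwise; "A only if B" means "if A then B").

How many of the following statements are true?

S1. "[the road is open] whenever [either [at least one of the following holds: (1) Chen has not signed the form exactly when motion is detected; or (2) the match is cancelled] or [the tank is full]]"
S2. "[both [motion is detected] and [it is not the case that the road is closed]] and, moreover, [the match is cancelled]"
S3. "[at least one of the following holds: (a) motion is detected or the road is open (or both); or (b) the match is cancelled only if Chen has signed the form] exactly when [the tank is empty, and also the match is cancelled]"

S1: This is (((~U <-> P) | R) | Q) -> ~S.

~U = ~F = T
~U <-> P = T <-> T = T
(~U <-> P) | R = T | F = T
((~U <-> P) | R) | Q = T | F = T
~S = ~T = F
(((~U <-> P) | R) | Q) -> ~S = T -> F = F
So S1 is false.

S2: Parsed as (P & ~S) & R

~S = ~T = F
P & ~S = T & F = F
(P & ~S) & R = F & F = F
Hence S2 is false.

S3: Formalization: ((P | ~S) | (R -> U)) <-> (~Q & R)

~S = ~T = F
P | ~S = T | F = T
R -> U = F -> F = T
(P | ~S) | (R -> U) = T | T = T
~Q = ~F = T
~Q & R = T & F = F
((P | ~S) | (R -> U)) <-> (~Q & R) = T <-> F = F
Hence S3 is false.

0 of the 3 statements are true (none).

0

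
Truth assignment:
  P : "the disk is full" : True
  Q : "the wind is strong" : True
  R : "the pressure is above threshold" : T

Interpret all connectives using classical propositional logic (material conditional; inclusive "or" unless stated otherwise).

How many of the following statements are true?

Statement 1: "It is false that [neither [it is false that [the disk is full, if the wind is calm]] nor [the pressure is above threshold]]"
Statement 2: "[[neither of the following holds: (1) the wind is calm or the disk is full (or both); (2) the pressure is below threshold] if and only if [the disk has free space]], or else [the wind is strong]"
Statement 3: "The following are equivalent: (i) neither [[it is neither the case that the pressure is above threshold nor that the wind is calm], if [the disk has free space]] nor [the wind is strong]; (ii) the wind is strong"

Statement 1: In symbols: ~(~(~Q -> P) nor R)

~Q = ~T = F
~Q -> P = F -> T = T
~(~Q -> P) = ~T = F
~(~Q -> P) nor R = F nor T = F
~(~(~Q -> P) nor R) = ~F = T
So Statement 1 is true.

Statement 2: This is (((~Q | P) nor ~R) <-> ~P) | Q.

~Q = ~T = F
~Q | P = F | T = T
~R = ~T = F
(~Q | P) nor ~R = T nor F = F
~P = ~T = F
((~Q | P) nor ~R) <-> ~P = F <-> F = T
(((~Q | P) nor ~R) <-> ~P) | Q = T | T = T
Hence Statement 2 is true.

Statement 3: Formalization: ((~P -> (R nor ~Q)) nor Q) <-> Q

~P = ~T = F
~Q = ~T = F
R nor ~Q = T nor F = F
~P -> (R nor ~Q) = F -> F = T
(~P -> (R nor ~Q)) nor Q = T nor T = F
((~P -> (R nor ~Q)) nor Q) <-> Q = F <-> T = F
So Statement 3 is false.

2 of the 3 statements are true.

2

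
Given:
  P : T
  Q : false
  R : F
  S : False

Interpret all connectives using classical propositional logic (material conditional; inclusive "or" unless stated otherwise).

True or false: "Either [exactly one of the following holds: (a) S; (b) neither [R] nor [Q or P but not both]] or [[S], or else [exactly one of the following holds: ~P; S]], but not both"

Formalization: (S xor (R nor (Q xor P))) xor (S | (~P xor S))

Q xor P = F xor T = T
R nor (Q xor P) = F nor T = F
S xor (R nor (Q xor P)) = F xor F = F
~P = ~T = F
~P xor S = F xor F = F
S | (~P xor S) = F | F = F
(S xor (R nor (Q xor P))) xor (S | (~P xor S)) = F xor F = F

False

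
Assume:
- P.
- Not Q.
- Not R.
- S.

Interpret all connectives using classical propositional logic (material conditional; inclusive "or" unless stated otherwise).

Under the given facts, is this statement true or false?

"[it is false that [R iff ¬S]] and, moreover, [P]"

False

Parsed as ~(R <-> ~S) & P

~S = ~T = F
R <-> ~S = F <-> F = T
~(R <-> ~S) = ~T = F
~(R <-> ~S) & P = F & T = F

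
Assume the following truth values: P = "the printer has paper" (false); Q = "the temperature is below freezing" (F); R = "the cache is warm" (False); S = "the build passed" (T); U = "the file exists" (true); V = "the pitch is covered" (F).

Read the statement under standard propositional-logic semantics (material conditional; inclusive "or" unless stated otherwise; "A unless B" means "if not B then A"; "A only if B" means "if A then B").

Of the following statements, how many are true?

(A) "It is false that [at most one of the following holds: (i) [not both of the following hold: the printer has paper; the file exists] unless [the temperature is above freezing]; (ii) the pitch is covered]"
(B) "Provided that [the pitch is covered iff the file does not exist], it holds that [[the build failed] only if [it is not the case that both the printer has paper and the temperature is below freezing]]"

1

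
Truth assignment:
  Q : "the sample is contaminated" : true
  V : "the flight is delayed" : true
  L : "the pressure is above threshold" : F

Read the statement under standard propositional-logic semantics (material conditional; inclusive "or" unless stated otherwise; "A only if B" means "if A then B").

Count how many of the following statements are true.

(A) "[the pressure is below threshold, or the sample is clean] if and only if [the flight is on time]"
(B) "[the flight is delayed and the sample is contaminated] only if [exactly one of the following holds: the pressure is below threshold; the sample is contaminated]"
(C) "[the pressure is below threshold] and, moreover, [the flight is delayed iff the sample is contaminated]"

1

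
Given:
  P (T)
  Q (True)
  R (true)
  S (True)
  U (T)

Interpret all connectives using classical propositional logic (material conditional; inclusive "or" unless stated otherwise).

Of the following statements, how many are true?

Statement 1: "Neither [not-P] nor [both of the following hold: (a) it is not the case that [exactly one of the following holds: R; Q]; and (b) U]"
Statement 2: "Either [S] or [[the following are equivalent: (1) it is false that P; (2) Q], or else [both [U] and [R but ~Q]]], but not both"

Statement 1: In symbols: ~P nor (~(R xor Q) & U)

~P = ~T = F
R xor Q = T xor T = F
~(R xor Q) = ~F = T
~(R xor Q) & U = T & T = T
~P nor (~(R xor Q) & U) = F nor T = F
So Statement 1 is false.

Statement 2: In symbols: S xor ((~P <-> Q) | (U & (R & ~Q)))

~P = ~T = F
~P <-> Q = F <-> T = F
~Q = ~T = F
R & ~Q = T & F = F
U & (R & ~Q) = T & F = F
(~P <-> Q) | (U & (R & ~Q)) = F | F = F
S xor ((~P <-> Q) | (U & (R & ~Q))) = T xor F = T
So Statement 2 is true.

Count: 1.

1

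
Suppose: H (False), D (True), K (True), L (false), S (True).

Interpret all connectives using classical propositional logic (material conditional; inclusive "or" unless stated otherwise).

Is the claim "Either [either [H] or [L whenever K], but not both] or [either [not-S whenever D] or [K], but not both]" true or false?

Formalization: (H ⊕ (K → L)) ∨ ((D → ¬S) ⊕ K)

K → L = T → F = F
H ⊕ (K → L) = F ⊕ F = F
¬S = ¬T = F
D → ¬S = T → F = F
(D → ¬S) ⊕ K = F ⊕ T = T
(H ⊕ (K → L)) ∨ ((D → ¬S) ⊕ K) = F ∨ T = T

true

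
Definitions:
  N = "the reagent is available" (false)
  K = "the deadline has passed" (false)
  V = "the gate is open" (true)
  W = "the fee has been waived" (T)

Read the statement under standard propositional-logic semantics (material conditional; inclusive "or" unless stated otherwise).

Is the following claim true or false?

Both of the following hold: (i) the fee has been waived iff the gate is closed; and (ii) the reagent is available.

Parsed as (W <-> ~V) & N

~V = ~T = F
W <-> ~V = T <-> F = F
(W <-> ~V) & N = F & F = F

false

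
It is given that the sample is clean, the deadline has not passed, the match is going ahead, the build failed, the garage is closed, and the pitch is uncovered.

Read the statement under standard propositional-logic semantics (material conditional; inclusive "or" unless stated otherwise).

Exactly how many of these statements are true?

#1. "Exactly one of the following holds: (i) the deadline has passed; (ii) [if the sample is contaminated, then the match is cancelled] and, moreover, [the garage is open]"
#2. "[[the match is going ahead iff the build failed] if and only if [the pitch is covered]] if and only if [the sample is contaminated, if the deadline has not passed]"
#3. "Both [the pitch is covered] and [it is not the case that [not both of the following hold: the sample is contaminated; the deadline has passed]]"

1

Let Q = "the deadline has passed" (F), P = "the sample is contaminated" (F), R = "the match is cancelled" (F), U = "the garage is closed" (T), S = "the build passed" (F), V = "the pitch is covered" (F).

#1: Parsed as Q ⊕ ((P → R) ∧ ¬U)

P → R = F → F = T
¬U = ¬T = F
(P → R) ∧ ¬U = T ∧ F = F
Q ⊕ ((P → R) ∧ ¬U) = F ⊕ F = F
Hence #1 is false.

#2: In symbols: ((¬R ↔ ¬S) ↔ V) ↔ (¬Q → P)

¬R = ¬F = T
¬S = ¬F = T
¬R ↔ ¬S = T ↔ T = T
(¬R ↔ ¬S) ↔ V = T ↔ F = F
¬Q = ¬F = T
¬Q → P = T → F = F
((¬R ↔ ¬S) ↔ V) ↔ (¬Q → P) = F ↔ F = T
Hence #2 is true.

#3: Parsed as V ∧ ¬(P ↑ Q)

P ↑ Q = F ↑ F = T
¬(P ↑ Q) = ¬T = F
V ∧ ¬(P ↑ Q) = F ∧ F = F
Hence #3 is false.

True statements: 1 (#2).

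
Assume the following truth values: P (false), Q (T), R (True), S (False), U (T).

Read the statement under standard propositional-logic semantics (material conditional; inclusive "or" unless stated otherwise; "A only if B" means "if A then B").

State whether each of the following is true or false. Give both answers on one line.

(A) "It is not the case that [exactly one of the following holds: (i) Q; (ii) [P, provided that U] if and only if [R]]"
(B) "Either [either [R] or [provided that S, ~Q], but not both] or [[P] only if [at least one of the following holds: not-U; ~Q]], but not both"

(A): In symbols: ~(Q xor ((U -> P) <-> R))

U -> P = T -> F = F
(U -> P) <-> R = F <-> T = F
Q xor ((U -> P) <-> R) = T xor F = T
~(Q xor ((U -> P) <-> R)) = ~T = F
Hence (A) is false.

(B): This is (R xor (S -> ~Q)) xor (P -> (~U | ~Q)).

~Q = ~T = F
S -> ~Q = F -> F = T
R xor (S -> ~Q) = T xor T = F
~U = ~T = F
~Q = ~T = F
~U | ~Q = F | F = F
P -> (~U | ~Q) = F -> F = T
(R xor (S -> ~Q)) xor (P -> (~U | ~Q)) = F xor T = T
Hence (B) is true.

(A) F; (B) T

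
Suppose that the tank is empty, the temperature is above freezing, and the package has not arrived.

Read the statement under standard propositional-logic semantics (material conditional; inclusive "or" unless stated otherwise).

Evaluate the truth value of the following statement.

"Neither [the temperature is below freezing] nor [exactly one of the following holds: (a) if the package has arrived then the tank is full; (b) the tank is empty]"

The statement is true.

Let Q = "the temperature is below freezing" (False), R = "the package has arrived" (False), P = "the tank is full" (False).
This is Q nor ((R -> P) xor not P).

R -> P = False -> False = True
not P = not False = True
(R -> P) xor not P = True xor True = False
Q nor ((R -> P) xor not P) = False nor False = True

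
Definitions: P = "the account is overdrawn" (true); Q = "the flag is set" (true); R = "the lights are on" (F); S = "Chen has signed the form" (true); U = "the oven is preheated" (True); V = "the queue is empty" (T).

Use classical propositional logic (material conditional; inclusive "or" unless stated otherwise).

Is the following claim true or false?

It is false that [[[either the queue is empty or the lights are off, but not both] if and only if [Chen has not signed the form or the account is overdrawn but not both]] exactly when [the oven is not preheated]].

False

Values: V=T, R=F, S=T, P=T, U=T.
Formalization: ¬(((V ⊕ ¬R) ↔ (¬S ⊕ P)) ↔ ¬U)

¬R = ¬F = T
V ⊕ ¬R = T ⊕ T = F
¬S = ¬T = F
¬S ⊕ P = F ⊕ T = T
(V ⊕ ¬R) ↔ (¬S ⊕ P) = F ↔ T = F
¬U = ¬T = F
((V ⊕ ¬R) ↔ (¬S ⊕ P)) ↔ ¬U = F ↔ F = T
¬(((V ⊕ ¬R) ↔ (¬S ⊕ P)) ↔ ¬U) = ¬T = F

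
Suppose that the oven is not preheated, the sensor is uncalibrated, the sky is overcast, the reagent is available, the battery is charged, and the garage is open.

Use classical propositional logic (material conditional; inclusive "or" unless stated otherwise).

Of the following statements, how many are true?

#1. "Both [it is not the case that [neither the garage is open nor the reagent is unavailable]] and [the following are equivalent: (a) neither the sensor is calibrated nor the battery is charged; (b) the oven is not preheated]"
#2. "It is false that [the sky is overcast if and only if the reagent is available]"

0

Let V = "the garage is closed" (F), S = "the reagent is available" (T), Q = "the sensor is calibrated" (F), U = "the battery is charged" (T), P = "the oven is preheated" (F), R = "the sky is overcast" (T).

#1: Formalization: ¬(¬V ↓ ¬S) ∧ ((Q ↓ U) ↔ ¬P)

¬V = ¬F = T
¬S = ¬T = F
¬V ↓ ¬S = T ↓ F = F
¬(¬V ↓ ¬S) = ¬F = T
Q ↓ U = F ↓ T = F
¬P = ¬F = T
(Q ↓ U) ↔ ¬P = F ↔ T = F
¬(¬V ↓ ¬S) ∧ ((Q ↓ U) ↔ ¬P) = T ∧ F = F
Hence #1 is false.

#2: Formalization: ¬(R ↔ S)

R ↔ S = T ↔ T = T
¬(R ↔ S) = ¬T = F
Hence #2 is false.

Count: 0.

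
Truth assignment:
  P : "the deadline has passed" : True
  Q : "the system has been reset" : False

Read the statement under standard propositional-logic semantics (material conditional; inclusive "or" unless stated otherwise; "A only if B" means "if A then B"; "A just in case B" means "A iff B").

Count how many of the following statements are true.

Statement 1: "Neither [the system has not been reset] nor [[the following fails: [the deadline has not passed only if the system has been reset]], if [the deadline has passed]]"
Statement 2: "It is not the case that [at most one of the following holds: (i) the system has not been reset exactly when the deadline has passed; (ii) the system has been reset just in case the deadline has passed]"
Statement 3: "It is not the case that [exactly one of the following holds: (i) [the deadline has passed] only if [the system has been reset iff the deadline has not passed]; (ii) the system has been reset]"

Statement 1: In symbols: ~Q nor (P -> ~(~P -> Q))

~Q = ~F = T
~P = ~T = F
~P -> Q = F -> F = T
~(~P -> Q) = ~T = F
P -> ~(~P -> Q) = T -> F = F
~Q nor (P -> ~(~P -> Q)) = T nor F = F
So Statement 1 is false.

Statement 2: Parsed as ~((~Q <-> P) nand (Q <-> P))

~Q = ~F = T
~Q <-> P = T <-> T = T
Q <-> P = F <-> T = F
(~Q <-> P) nand (Q <-> P) = T nand F = T
~((~Q <-> P) nand (Q <-> P)) = ~T = F
Hence Statement 2 is false.

Statement 3: Formalization: ~((P -> (Q <-> ~P)) xor Q)

~P = ~T = F
Q <-> ~P = F <-> F = T
P -> (Q <-> ~P) = T -> T = T
(P -> (Q <-> ~P)) xor Q = T xor F = T
~((P -> (Q <-> ~P)) xor Q) = ~T = F
Thus Statement 3 is false.

0 of the 3 statements are true (none).

0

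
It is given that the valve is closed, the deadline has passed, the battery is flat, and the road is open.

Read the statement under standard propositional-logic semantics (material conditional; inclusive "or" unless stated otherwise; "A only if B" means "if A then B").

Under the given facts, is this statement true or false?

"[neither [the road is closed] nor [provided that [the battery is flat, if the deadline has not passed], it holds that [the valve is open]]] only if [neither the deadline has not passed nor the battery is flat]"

Let M = "the road is closed" (False), W = "the deadline has passed" (True), Q = "the battery is charged" (False), H = "the valve is open" (False).
Parsed as (M nor ((not W -> not Q) -> H)) -> (not W nor not Q)

not W = not True = False
not Q = not False = True
not W -> not Q = False -> True = True
(not W -> not Q) -> H = True -> False = False
M nor ((not W -> not Q) -> H) = False nor False = True
not W = not True = False
not Q = not False = True
not W nor not Q = False nor True = False
(M nor ((not W -> not Q) -> H)) -> (not W nor not Q) = True -> False = False

False.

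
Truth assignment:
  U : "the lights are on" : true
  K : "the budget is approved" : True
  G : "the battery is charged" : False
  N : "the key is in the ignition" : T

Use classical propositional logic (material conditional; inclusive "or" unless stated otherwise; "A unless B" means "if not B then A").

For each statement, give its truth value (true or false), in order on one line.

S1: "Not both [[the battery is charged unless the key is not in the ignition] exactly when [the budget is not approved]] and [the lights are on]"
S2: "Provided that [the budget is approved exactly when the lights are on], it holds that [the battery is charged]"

S1: Parsed as ((G | ~N) <-> ~K) nand U

~N = ~T = F
G | ~N = F | F = F
~K = ~T = F
(G | ~N) <-> ~K = F <-> F = T
((G | ~N) <-> ~K) nand U = T nand T = F
Thus S1 is false.

S2: Parsed as (K <-> U) -> G

K <-> U = T <-> T = T
(K <-> U) -> G = T -> F = F
So S2 is false.

S1 F, S2 F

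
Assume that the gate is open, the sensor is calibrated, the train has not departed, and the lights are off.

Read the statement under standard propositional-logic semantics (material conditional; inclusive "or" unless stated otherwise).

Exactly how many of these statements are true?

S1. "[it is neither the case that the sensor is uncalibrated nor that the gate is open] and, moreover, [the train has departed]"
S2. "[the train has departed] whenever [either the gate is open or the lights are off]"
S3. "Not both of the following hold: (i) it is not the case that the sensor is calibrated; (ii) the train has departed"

Let M = "the sensor is calibrated" (T), W = "the gate is open" (T), N = "the train has departed" (F), R = "the lights are on" (F).

S1: This is (¬M ↓ W) ∧ N.

¬M = ¬T = F
¬M ↓ W = F ↓ T = F
(¬M ↓ W) ∧ N = F ∧ F = F
Hence S1 is false.

S2: Parsed as (W ∨ ¬R) → N

¬R = ¬F = T
W ∨ ¬R = T ∨ T = T
(W ∨ ¬R) → N = T → F = F
So S2 is false.

S3: Parsed as ¬M ↑ N

¬M = ¬T = F
¬M ↑ N = F ↑ F = T
Thus S3 is true.

1 of the 3 statements is true (S3).

1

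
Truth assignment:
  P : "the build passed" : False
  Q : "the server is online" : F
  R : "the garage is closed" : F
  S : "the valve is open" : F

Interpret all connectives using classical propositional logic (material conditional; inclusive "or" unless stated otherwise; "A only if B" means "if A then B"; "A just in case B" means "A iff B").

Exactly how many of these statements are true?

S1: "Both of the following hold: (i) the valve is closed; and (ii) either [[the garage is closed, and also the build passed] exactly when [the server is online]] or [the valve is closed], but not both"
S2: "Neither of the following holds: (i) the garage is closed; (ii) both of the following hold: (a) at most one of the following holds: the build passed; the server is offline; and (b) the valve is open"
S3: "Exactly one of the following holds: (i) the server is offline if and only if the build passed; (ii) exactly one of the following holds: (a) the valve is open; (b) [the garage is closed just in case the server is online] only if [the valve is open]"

S1: Parsed as not S and (((R and P) iff Q) xor not S)

not S = not False = True
R and P = False and False = False
(R and P) iff Q = False iff False = True
not S = not False = True
((R and P) iff Q) xor not S = True xor True = False
not S and (((R and P) iff Q) xor not S) = True and False = False
So S1 is false.

S2: Formalization: R nor ((P nand not Q) and S)

not Q = not False = True
P nand not Q = False nand True = True
(P nand not Q) and S = True and False = False
R nor ((P nand not Q) and S) = False nor False = True
So S2 is true.

S3: Parsed as (not Q iff P) xor (S xor ((R iff Q) -> S))

not Q = not False = True
not Q iff P = True iff False = False
R iff Q = False iff False = True
(R iff Q) -> S = True -> False = False
S xor ((R iff Q) -> S) = False xor False = False
(not Q iff P) xor (S xor ((R iff Q) -> S)) = False xor False = False
So S3 is false.

True statements: 1.

1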